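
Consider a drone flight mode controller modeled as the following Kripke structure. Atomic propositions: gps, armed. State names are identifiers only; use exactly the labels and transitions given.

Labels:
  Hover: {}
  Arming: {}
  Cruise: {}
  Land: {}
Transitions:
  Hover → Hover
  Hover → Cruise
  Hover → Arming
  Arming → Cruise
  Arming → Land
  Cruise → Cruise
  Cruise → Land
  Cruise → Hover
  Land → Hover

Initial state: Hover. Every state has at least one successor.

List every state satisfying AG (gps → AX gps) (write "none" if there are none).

States satisfying gps → AX gps: {Hover, Arming, Cruise, Land}.
States satisfying AG (gps → AX gps): {Hover, Arming, Cruise, Land}.

{Hover, Arming, Cruise, Land}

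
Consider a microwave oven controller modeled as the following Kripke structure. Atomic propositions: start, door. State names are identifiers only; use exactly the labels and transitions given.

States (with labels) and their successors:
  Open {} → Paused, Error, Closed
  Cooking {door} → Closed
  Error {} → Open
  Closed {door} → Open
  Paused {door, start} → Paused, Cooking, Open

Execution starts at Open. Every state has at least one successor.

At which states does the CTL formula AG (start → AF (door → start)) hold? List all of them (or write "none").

{Open, Cooking, Error, Closed, Paused}

States satisfying start → AF (door → start): {Open, Cooking, Error, Closed, Paused}.
States satisfying AG (start → AF (door → start)): {Open, Cooking, Error, Closed, Paused}.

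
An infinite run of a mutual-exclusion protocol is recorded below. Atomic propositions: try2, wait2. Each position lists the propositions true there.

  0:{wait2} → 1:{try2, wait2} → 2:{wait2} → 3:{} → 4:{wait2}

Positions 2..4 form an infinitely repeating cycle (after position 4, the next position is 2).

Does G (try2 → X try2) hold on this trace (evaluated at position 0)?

Violated

try2 → X try2 must hold at every position from 0 onward. It fails at position 1, so G (try2 → X try2) is false.
Positions where try2 holds: 1.
Check X try2 at each: 1→fails.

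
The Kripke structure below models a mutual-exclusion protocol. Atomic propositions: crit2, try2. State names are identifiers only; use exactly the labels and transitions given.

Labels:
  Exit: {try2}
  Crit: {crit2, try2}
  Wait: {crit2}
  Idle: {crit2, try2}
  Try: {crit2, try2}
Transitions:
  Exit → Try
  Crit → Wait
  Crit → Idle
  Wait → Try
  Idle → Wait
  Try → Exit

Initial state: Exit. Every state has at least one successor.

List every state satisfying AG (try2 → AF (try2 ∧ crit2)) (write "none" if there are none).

States satisfying try2 → AF (try2 ∧ crit2): {Exit, Crit, Wait, Idle, Try}.
States satisfying AG (try2 → AF (try2 ∧ crit2)): {Exit, Crit, Wait, Idle, Try}.

{Exit, Crit, Wait, Idle, Try}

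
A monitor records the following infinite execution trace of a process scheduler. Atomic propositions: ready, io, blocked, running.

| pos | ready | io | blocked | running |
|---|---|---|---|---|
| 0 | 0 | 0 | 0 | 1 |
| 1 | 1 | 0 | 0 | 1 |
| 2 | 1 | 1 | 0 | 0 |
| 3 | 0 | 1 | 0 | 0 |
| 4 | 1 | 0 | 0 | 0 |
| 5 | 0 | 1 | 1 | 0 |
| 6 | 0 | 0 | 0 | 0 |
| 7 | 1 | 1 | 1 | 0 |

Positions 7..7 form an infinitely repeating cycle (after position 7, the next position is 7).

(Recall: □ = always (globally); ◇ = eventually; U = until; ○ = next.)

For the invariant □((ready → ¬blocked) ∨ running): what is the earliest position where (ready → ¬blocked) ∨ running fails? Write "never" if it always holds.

7

Check (ready → ¬blocked) ∨ running at each position in order: 0 ✓, 1 ✓, 2 ✓, 3 ✓, 4 ✓, 5 ✓, 6 ✓.
At position 7 the labels are {blocked, io, ready}, so (ready → ¬blocked) ∨ running is false there. This is the first violation.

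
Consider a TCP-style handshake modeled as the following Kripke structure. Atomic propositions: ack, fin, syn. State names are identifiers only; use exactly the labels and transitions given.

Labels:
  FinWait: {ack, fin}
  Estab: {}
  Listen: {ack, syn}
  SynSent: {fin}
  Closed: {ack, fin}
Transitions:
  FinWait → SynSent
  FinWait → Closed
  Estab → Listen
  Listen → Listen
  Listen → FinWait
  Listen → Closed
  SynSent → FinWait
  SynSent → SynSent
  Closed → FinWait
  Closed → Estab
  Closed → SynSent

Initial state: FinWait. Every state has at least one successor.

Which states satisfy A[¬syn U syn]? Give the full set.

{Estab, Listen}

States satisfying ¬syn: {FinWait, Estab, SynSent, Closed}.
States satisfying syn: {Listen}.
States satisfying A[¬syn U syn]: {Estab, Listen}.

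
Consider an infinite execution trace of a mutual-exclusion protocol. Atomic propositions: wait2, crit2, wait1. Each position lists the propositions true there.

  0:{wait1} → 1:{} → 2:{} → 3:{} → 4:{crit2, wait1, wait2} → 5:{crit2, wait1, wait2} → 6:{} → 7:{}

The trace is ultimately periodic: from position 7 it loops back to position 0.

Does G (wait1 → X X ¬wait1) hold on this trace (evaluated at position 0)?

Yes

wait1 → X X ¬wait1 holds at every position 0..7, and those are all positions ever visited, so G (wait1 → X X ¬wait1) holds.
Positions where wait1 holds: 0, 4, 5.
Check X X ¬wait1 at each: 0→ok, 4→ok, 5→ok.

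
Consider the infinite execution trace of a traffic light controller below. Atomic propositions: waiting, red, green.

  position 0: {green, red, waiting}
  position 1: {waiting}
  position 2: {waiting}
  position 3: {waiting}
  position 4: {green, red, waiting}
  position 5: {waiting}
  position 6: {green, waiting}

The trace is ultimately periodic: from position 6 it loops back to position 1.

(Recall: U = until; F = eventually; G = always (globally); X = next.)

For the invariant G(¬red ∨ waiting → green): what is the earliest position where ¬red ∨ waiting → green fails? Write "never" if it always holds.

Check ¬red ∨ waiting → green at each position in order: 0 ✓.
At position 1 the labels are {waiting}, so ¬red ∨ waiting → green is false there. This is the first violation.

1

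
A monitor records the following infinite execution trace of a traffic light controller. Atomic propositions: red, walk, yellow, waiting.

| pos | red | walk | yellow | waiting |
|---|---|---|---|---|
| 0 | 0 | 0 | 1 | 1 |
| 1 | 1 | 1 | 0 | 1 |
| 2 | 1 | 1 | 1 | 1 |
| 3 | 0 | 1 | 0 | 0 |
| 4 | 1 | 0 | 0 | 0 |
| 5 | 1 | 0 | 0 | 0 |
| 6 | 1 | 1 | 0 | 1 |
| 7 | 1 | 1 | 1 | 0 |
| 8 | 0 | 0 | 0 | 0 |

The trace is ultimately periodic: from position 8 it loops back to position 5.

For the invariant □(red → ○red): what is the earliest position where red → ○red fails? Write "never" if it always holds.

Check red → ○red at each position in order: 0 ✓, 1 ✓.
At position 2 the labels are {red, waiting, walk, yellow} and the next position 3 has {walk}, so red → ○red is false there. This is the first violation.

2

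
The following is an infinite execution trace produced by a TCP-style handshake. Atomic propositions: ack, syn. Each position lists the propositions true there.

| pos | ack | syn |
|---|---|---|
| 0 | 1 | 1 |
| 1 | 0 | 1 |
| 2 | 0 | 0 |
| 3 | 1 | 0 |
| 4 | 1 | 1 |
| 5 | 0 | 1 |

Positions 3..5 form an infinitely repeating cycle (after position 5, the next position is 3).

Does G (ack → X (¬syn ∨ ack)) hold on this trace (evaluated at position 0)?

Does not hold

ack → X (¬syn ∨ ack) must hold at every position from 0 onward. It fails at position 0, so G (ack → X (¬syn ∨ ack)) is false.
Positions where ack holds: 0, 3, 4.
Check X (¬syn ∨ ack) at each: 0→fails, 3→ok, 4→fails.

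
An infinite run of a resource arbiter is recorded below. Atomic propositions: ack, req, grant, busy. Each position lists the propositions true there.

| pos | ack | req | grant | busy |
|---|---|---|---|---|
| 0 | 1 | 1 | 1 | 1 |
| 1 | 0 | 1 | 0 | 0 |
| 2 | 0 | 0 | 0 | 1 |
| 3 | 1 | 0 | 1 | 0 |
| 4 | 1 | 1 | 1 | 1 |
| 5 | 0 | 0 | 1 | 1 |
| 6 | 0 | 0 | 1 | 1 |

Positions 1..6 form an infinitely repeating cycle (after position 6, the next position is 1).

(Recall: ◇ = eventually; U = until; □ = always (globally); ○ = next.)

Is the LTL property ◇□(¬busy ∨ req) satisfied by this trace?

□(¬busy ∨ req) is false at every position 0..6, so it never becomes true and ◇□(¬busy ∨ req) fails.

Does not hold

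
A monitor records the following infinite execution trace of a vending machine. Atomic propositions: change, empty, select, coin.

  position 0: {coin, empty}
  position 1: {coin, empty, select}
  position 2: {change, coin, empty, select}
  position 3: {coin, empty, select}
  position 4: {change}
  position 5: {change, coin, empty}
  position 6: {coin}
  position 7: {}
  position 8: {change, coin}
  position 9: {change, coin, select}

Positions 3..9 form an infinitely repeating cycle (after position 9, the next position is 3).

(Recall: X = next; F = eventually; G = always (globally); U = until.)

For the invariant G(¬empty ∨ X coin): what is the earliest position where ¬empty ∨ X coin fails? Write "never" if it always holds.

3

Check ¬empty ∨ X coin at each position in order: 0 ✓, 1 ✓, 2 ✓.
At position 3 the labels are {coin, empty, select} and the next position 4 has {change}, so ¬empty ∨ X coin is false there. This is the first violation.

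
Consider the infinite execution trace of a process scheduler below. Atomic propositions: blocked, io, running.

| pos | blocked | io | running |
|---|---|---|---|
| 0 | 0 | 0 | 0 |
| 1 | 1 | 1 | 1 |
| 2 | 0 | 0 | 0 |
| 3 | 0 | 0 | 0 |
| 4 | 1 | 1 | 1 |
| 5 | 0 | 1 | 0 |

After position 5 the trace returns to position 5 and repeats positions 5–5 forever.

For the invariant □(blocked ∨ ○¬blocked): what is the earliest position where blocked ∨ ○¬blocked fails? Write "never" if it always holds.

0

At position 0 the labels are {} and the next position 1 has {blocked, io, running}, so blocked ∨ ○¬blocked is false there. This is the first violation.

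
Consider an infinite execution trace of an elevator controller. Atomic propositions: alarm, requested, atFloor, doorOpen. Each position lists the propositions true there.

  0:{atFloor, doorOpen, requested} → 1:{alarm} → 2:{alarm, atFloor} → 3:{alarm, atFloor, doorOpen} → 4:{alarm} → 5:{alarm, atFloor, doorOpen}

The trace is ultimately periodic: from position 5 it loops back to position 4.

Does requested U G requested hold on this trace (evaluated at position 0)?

No

Walking from position 0: at position 1, G requested has not yet held and requested fails, so requested U G requested is false.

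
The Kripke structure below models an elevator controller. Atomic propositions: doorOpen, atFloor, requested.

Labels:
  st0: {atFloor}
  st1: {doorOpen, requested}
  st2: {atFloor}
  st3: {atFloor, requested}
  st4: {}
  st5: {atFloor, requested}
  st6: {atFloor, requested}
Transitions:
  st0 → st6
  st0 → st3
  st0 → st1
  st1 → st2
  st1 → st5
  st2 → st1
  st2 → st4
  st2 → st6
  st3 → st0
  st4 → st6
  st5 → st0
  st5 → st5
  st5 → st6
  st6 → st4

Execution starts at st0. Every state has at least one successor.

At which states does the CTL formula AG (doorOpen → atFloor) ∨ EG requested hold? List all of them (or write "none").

States satisfying doorOpen → atFloor: {st0, st2, st3, st4, st5, st6}.
States satisfying AG (doorOpen → atFloor): {st4, st6}.
States satisfying requested: {st1, st3, st5, st6}.
States satisfying EG requested: {st1, st5}.
States satisfying AG (doorOpen → atFloor) ∨ EG requested: {st1, st4, st5, st6}.

{st1, st4, st5, st6}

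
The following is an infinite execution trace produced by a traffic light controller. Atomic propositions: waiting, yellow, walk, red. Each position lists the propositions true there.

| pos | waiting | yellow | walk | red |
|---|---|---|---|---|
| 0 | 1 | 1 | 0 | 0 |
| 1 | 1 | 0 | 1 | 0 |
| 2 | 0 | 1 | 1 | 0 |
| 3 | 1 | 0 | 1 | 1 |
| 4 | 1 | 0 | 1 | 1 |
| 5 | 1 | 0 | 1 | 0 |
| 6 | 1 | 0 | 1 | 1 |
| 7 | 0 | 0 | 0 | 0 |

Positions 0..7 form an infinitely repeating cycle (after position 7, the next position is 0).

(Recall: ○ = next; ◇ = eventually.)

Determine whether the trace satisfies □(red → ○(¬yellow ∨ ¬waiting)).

red → ○(¬yellow ∨ ¬waiting) holds at every position 0..7, and those are all positions ever visited, so □(red → ○(¬yellow ∨ ¬waiting)) holds.
Positions where red holds: 3, 4, 6.
Check ○(¬yellow ∨ ¬waiting) at each: 3→ok, 4→ok, 6→ok.

Holds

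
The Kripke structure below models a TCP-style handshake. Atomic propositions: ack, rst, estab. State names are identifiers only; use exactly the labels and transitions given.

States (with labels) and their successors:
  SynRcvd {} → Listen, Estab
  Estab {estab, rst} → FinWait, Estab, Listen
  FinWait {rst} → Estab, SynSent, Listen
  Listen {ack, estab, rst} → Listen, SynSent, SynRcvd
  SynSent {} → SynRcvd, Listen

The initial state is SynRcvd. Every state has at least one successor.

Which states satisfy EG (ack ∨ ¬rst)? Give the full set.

{SynRcvd, Listen, SynSent}

States satisfying ack ∨ ¬rst: {SynRcvd, Listen, SynSent}.
States satisfying EG (ack ∨ ¬rst): {SynRcvd, Listen, SynSent}.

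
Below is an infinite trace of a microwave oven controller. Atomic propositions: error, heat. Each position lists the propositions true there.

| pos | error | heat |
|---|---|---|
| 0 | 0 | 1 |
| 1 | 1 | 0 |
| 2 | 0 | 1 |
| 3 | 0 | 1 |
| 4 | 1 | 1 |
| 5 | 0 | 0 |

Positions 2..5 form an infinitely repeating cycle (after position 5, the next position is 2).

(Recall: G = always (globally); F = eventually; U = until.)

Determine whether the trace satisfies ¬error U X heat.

Walking from position 0: X heat first holds at position 1, and ¬error holds at every earlier position along the way, so ¬error U X heat holds.

Satisfied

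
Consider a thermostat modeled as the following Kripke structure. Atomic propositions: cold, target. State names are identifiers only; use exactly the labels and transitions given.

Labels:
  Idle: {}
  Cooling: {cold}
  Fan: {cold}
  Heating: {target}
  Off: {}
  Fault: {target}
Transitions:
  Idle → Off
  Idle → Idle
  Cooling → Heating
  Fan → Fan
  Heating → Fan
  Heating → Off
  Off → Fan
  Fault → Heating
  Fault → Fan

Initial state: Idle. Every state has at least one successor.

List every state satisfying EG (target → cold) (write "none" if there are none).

States satisfying target → cold: {Idle, Cooling, Fan, Off}.
States satisfying EG (target → cold): {Idle, Fan, Off}.

{Idle, Fan, Off}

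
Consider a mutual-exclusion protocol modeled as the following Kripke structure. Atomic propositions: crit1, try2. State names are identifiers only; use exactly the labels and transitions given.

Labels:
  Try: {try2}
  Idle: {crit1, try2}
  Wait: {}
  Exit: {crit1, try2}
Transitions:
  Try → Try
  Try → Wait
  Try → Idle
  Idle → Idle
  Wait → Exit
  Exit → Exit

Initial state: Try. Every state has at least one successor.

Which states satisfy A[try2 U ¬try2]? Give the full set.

States satisfying try2: {Try, Idle, Exit}.
States satisfying ¬try2: {Wait}.
States satisfying A[try2 U ¬try2]: {Wait}.

{Wait}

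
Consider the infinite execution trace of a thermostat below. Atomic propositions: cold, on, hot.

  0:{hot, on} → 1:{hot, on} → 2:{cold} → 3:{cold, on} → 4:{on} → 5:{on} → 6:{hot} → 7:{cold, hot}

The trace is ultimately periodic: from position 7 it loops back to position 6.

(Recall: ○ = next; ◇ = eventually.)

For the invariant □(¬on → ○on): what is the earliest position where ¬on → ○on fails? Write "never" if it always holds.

6

Check ¬on → ○on at each position in order: 0 ✓, 1 ✓, 2 ✓, 3 ✓, 4 ✓, 5 ✓.
At position 6 the labels are {hot} and the next position 7 has {cold, hot}, so ¬on → ○on is false there. This is the first violation.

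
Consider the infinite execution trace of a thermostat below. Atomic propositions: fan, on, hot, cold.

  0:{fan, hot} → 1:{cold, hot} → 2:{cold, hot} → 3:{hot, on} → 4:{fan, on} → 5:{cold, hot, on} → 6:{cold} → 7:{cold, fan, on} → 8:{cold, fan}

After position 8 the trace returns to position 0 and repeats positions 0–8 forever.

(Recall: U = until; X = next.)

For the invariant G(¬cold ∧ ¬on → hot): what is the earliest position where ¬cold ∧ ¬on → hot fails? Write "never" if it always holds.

never

¬cold ∧ ¬on → hot holds at every position 0..8, and those are all the positions the trace ever visits, so the invariant G(¬cold ∧ ¬on → hot) is never violated.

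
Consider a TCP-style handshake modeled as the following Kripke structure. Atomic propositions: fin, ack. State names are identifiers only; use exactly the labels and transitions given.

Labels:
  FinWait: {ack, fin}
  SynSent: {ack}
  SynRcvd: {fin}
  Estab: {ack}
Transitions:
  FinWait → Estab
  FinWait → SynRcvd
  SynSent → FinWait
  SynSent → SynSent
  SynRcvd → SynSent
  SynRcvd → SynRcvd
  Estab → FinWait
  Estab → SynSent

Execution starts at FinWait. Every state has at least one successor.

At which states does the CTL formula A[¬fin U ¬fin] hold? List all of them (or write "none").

{SynSent, Estab}

States satisfying ¬fin: {SynSent, Estab}.
States satisfying A[¬fin U ¬fin]: {SynSent, Estab}.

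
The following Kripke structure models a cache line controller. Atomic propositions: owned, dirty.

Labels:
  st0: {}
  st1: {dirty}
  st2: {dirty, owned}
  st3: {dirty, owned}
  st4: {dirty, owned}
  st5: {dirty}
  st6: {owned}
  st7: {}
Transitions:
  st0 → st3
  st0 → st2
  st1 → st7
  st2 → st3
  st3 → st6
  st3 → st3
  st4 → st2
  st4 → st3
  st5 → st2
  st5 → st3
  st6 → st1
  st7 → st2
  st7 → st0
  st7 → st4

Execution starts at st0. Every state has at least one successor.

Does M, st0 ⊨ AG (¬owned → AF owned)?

States satisfying ¬owned → AF owned: {st0, st1, st2, st3, st4, st5, st6, st7}.
States satisfying AG (¬owned → AF owned): {st0, st1, st2, st3, st4, st5, st6, st7}.
Every state reachable from st0 satisfies ¬owned → AF owned.
st0 ∈ Sat(AG (¬owned → AF owned)).

Holds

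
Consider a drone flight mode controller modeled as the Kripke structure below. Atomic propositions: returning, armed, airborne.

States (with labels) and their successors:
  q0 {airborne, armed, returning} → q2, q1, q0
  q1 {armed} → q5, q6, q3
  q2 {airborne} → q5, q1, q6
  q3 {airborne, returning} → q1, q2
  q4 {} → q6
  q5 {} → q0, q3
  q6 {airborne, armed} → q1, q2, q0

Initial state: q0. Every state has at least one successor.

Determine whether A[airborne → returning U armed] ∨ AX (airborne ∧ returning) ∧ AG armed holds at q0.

Satisfied

States satisfying airborne → returning: {q0, q1, q3, q4, q5}.
States satisfying armed: {q0, q1, q6}.
States satisfying A[airborne → returning U armed]: {q0, q1, q4, q6}.
States satisfying airborne ∧ returning: {q0, q3}.
States satisfying AX (airborne ∧ returning): {q5}.
States satisfying AG armed: ∅.
States satisfying AX (airborne ∧ returning) ∧ AG armed: ∅.
States satisfying A[airborne → returning U armed] ∨ AX (airborne ∧ returning) ∧ AG armed: {q0, q1, q4, q6}.
q0 ∈ Sat(A[airborne → returning U armed] ∨ AX (airborne ∧ returning) ∧ AG armed).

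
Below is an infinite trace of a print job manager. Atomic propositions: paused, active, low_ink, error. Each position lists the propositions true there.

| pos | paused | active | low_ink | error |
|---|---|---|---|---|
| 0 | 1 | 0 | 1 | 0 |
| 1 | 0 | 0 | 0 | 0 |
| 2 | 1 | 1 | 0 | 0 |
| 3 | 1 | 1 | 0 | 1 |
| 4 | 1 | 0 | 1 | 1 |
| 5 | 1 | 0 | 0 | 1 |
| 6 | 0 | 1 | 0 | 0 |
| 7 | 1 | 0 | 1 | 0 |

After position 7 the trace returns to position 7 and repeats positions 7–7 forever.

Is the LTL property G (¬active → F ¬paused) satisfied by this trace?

Does not hold

¬active → F ¬paused must hold at every position from 0 onward. It fails at position 7, so G (¬active → F ¬paused) is false.
Positions where ¬active holds: 0, 1, 4, 5, 7.
Check F ¬paused at each: 0→ok, 1→ok, 4→ok, 5→ok, 7→fails.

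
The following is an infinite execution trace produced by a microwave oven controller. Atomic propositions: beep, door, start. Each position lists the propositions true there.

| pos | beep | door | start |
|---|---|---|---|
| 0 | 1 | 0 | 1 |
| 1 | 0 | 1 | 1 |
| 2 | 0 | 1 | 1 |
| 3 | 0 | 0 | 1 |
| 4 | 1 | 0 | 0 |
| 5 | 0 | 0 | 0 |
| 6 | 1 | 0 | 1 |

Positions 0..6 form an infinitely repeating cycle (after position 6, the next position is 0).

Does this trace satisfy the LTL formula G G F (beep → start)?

G F (beep → start) holds at every position 0..6, and those are all positions ever visited, so G G F (beep → start) holds.

Satisfied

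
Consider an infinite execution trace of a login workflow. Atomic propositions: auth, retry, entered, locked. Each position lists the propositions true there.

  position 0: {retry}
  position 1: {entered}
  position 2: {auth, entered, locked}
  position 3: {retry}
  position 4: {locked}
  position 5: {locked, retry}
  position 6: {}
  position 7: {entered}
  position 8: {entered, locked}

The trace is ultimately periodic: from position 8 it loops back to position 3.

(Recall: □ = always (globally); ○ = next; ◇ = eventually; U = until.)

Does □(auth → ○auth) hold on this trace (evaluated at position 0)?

Violated

auth → ○auth must hold at every position from 0 onward. It fails at position 2, so □(auth → ○auth) is false.
Positions where auth holds: 2.
Check ○auth at each: 2→fails.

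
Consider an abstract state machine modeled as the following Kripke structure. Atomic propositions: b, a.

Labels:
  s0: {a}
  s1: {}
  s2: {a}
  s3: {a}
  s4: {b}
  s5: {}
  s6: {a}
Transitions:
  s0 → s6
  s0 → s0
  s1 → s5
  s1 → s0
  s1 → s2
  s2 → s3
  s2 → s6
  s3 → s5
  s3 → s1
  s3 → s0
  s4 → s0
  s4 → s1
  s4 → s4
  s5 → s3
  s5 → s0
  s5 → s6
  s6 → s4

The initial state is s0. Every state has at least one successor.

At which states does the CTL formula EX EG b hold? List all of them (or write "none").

States satisfying EG b: {s4}.
States satisfying EX EG b: {s4, s6}.

{s4, s6}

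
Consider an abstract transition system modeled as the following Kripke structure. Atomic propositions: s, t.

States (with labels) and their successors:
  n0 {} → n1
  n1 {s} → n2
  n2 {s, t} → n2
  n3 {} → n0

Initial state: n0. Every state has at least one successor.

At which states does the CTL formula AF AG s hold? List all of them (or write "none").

States satisfying AG s: {n1, n2}.
States satisfying AF AG s: {n0, n1, n2, n3}.

{n0, n1, n2, n3}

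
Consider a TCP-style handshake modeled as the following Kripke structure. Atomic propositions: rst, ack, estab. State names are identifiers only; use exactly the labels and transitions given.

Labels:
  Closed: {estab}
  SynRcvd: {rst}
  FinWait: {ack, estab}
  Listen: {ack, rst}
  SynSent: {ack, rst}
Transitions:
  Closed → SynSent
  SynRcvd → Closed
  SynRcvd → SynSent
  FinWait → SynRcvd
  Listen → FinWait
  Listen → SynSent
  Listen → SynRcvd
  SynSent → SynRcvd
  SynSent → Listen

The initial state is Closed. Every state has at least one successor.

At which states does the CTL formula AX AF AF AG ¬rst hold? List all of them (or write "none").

none

States satisfying AF AF AG ¬rst: ∅.
States satisfying AX AF AF AG ¬rst: ∅.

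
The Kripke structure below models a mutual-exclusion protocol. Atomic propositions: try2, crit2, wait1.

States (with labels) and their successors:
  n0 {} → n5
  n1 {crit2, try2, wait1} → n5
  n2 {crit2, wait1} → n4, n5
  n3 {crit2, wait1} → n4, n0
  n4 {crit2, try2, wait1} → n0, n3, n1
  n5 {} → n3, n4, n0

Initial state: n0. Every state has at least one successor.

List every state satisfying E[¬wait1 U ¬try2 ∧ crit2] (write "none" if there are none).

{n0, n2, n3, n5}

States satisfying ¬wait1: {n0, n5}.
States satisfying ¬try2 ∧ crit2: {n2, n3}.
States satisfying E[¬wait1 U ¬try2 ∧ crit2]: {n0, n2, n3, n5}.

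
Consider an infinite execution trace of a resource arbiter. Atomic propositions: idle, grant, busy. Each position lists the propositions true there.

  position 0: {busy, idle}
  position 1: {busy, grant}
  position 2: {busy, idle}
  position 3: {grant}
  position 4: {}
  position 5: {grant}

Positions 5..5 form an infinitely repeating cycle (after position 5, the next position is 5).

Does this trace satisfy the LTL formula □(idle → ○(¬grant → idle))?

Yes

idle → ○(¬grant → idle) holds at every position 0..5, and those are all positions ever visited, so □(idle → ○(¬grant → idle)) holds.
Positions where idle holds: 0, 2.
Check ○(¬grant → idle) at each: 0→ok, 2→ok.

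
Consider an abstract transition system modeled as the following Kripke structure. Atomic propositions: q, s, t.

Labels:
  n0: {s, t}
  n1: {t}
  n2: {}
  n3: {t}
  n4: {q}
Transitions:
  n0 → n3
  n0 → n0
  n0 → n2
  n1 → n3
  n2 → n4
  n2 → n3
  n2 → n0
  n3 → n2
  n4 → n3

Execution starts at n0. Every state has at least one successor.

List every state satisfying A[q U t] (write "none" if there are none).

States satisfying q: {n4}.
States satisfying t: {n0, n1, n3}.
States satisfying A[q U t]: {n0, n1, n3, n4}.

{n0, n1, n3, n4}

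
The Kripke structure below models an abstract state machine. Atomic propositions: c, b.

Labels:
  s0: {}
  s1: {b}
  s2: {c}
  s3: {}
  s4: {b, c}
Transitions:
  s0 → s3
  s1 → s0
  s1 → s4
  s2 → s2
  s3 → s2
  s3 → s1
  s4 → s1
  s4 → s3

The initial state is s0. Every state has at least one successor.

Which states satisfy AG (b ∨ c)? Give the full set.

{s2}

States satisfying b ∨ c: {s1, s2, s4}.
States satisfying AG (b ∨ c): {s2}.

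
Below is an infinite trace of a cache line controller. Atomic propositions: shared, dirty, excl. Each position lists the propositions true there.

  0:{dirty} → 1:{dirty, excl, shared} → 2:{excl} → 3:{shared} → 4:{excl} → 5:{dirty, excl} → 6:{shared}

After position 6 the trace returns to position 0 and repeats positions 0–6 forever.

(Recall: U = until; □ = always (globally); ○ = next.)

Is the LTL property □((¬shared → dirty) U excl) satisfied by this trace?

Yes

(¬shared → dirty) U excl holds at every position 0..6, and those are all positions ever visited, so □((¬shared → dirty) U excl) holds.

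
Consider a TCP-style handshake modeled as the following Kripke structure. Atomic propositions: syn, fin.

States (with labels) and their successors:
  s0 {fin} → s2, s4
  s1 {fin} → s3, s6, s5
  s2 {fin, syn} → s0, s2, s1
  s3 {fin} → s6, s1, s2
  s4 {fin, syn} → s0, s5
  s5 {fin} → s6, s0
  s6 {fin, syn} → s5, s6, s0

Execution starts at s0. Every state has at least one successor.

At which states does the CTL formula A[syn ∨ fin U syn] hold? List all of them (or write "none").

States satisfying syn ∨ fin: {s0, s1, s2, s3, s4, s5, s6}.
States satisfying syn: {s2, s4, s6}.
States satisfying A[syn ∨ fin U syn]: {s0, s2, s4, s5, s6}.

{s0, s2, s4, s5, s6}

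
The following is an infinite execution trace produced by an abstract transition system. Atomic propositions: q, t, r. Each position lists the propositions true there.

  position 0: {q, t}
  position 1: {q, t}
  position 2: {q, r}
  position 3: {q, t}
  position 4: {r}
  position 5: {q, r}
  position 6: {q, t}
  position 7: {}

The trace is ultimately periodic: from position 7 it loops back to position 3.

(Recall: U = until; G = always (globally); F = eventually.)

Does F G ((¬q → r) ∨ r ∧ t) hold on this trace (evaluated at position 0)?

Violated

G ((¬q → r) ∨ r ∧ t) is false at every position 0..7, so it never becomes true and F G ((¬q → r) ∨ r ∧ t) fails.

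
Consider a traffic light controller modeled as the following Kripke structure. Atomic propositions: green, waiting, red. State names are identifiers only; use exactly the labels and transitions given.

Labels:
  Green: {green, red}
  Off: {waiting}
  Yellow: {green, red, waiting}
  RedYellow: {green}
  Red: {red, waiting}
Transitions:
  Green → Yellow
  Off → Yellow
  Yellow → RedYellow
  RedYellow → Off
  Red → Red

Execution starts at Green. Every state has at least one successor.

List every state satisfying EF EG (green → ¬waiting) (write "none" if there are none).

{Red}

States satisfying EG (green → ¬waiting): {Red}.
States satisfying EF EG (green → ¬waiting): {Red}.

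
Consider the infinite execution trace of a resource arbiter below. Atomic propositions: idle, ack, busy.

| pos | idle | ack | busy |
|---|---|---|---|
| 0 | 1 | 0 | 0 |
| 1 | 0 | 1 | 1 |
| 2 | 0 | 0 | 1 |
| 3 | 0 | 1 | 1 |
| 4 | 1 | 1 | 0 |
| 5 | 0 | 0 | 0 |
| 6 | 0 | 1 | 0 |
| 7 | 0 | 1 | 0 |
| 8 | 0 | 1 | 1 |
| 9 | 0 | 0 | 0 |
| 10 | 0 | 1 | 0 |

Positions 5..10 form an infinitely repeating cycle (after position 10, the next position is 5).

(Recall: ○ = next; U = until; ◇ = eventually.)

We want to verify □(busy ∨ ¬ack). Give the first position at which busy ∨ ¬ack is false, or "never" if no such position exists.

4

Check busy ∨ ¬ack at each position in order: 0 ✓, 1 ✓, 2 ✓, 3 ✓.
At position 4 the labels are {ack, idle}, so busy ∨ ¬ack is false there. This is the first violation.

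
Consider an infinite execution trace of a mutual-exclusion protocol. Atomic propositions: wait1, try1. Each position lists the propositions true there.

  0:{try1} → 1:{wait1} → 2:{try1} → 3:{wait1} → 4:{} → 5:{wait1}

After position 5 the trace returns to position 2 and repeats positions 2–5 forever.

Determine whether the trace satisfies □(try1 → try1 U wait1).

try1 → try1 U wait1 holds at every position 0..5, and those are all positions ever visited, so □(try1 → try1 U wait1) holds.
Positions where try1 holds: 0, 2.
Check try1 U wait1 at each: 0→ok, 2→ok.

Satisfied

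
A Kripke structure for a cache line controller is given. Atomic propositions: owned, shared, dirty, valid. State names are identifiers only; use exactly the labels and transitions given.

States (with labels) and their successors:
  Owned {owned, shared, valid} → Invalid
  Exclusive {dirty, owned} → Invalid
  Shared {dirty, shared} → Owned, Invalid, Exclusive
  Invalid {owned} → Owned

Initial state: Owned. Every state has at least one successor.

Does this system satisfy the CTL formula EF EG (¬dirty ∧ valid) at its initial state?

No

States satisfying EG (¬dirty ∧ valid): ∅.
States satisfying EF EG (¬dirty ∧ valid): ∅.
No suitable path/successor from Owned witnesses the formula.
Owned ∉ Sat(EF EG (¬dirty ∧ valid)).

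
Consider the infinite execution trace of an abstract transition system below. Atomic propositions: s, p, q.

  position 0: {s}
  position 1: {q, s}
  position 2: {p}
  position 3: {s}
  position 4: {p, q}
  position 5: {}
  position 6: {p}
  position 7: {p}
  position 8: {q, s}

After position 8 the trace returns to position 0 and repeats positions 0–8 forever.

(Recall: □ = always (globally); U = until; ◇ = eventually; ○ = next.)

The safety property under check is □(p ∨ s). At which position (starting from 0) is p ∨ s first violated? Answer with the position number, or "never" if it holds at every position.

5

Check p ∨ s at each position in order: 0 ✓, 1 ✓, 2 ✓, 3 ✓, 4 ✓.
At position 5 the labels are {}, so p ∨ s is false there. This is the first violation.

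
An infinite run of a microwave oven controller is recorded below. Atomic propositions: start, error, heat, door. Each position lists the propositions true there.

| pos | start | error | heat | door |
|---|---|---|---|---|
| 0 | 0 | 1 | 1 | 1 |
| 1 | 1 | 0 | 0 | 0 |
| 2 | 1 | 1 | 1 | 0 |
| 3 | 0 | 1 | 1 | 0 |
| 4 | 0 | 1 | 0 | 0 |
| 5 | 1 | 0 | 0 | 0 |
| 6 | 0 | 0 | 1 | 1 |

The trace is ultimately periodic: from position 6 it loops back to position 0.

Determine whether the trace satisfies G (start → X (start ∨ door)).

start → X (start ∨ door) must hold at every position from 0 onward. It fails at position 2, so G (start → X (start ∨ door)) is false.
Positions where start holds: 1, 2, 5.
Check X (start ∨ door) at each: 1→ok, 2→fails, 5→ok.

No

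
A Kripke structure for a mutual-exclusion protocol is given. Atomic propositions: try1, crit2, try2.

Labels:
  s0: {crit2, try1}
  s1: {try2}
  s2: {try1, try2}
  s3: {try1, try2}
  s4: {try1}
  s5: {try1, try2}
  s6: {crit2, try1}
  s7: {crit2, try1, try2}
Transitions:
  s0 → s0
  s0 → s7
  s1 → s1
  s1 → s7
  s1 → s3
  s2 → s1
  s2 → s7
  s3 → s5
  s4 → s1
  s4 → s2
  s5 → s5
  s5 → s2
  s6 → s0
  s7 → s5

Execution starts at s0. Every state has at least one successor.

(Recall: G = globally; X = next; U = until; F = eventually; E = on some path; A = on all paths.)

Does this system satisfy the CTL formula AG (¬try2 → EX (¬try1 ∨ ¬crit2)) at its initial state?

No

States satisfying ¬try2 → EX (¬try1 ∨ ¬crit2): {s1, s2, s3, s4, s5, s7}.
States satisfying AG (¬try2 → EX (¬try1 ∨ ¬crit2)): {s1, s2, s3, s4, s5, s7}.
s0 is reachable from s0 and violates ¬try2 → EX (¬try1 ∨ ¬crit2), so AG fails at s0.
s0 ∉ Sat(AG (¬try2 → EX (¬try1 ∨ ¬crit2))).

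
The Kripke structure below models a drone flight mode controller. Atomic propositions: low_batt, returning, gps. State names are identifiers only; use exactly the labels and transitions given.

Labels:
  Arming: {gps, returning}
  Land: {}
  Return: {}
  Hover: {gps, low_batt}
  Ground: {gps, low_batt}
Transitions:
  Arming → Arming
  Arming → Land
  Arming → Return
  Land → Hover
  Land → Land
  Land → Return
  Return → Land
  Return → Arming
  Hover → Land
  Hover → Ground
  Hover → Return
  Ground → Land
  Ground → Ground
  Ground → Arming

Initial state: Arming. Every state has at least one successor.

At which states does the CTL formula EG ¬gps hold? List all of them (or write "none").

{Land, Return}

States satisfying ¬gps: {Land, Return}.
States satisfying EG ¬gps: {Land, Return}.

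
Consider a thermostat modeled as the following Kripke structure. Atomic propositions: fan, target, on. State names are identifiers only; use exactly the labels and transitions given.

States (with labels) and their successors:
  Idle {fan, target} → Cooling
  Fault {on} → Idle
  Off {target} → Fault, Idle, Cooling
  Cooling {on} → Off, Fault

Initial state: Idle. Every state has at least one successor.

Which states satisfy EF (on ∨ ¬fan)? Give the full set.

{Idle, Fault, Off, Cooling}

States satisfying on ∨ ¬fan: {Fault, Off, Cooling}.
States satisfying EF (on ∨ ¬fan): {Idle, Fault, Off, Cooling}.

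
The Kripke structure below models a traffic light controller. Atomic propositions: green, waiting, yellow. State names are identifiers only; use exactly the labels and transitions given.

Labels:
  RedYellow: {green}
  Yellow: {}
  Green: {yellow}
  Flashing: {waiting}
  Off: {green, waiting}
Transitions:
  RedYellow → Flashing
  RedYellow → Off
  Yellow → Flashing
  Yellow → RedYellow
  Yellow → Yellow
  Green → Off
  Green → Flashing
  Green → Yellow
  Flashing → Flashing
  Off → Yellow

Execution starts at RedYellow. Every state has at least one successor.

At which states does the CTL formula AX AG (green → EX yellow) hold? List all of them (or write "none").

{Flashing}

States satisfying AG (green → EX yellow): {Flashing}.
States satisfying AX AG (green → EX yellow): {Flashing}.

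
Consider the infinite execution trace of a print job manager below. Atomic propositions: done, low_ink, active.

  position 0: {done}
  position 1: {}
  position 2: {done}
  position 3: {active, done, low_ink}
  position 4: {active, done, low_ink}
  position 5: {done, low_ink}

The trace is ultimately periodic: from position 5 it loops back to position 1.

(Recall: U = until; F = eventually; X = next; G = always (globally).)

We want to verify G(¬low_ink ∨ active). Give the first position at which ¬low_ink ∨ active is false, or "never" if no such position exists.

5

Check ¬low_ink ∨ active at each position in order: 0 ✓, 1 ✓, 2 ✓, 3 ✓, 4 ✓.
At position 5 the labels are {done, low_ink}, so ¬low_ink ∨ active is false there. This is the first violation.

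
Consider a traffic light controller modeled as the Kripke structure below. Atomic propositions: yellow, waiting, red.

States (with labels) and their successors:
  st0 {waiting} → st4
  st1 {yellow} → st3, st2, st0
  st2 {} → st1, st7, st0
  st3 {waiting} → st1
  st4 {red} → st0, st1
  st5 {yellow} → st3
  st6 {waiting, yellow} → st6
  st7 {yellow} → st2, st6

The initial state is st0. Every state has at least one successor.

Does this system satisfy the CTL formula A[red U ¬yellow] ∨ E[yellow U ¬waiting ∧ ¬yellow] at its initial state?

Holds

States satisfying red: {st4}.
States satisfying ¬yellow: {st0, st2, st3, st4}.
States satisfying A[red U ¬yellow]: {st0, st2, st3, st4}.
States satisfying yellow: {st1, st5, st6, st7}.
States satisfying ¬waiting ∧ ¬yellow: {st2, st4}.
States satisfying E[yellow U ¬waiting ∧ ¬yellow]: {st1, st2, st4, st7}.
States satisfying A[red U ¬yellow] ∨ E[yellow U ¬waiting ∧ ¬yellow]: {st0, st1, st2, st3, st4, st7}.
st0 ∈ Sat(A[red U ¬yellow] ∨ E[yellow U ¬waiting ∧ ¬yellow]).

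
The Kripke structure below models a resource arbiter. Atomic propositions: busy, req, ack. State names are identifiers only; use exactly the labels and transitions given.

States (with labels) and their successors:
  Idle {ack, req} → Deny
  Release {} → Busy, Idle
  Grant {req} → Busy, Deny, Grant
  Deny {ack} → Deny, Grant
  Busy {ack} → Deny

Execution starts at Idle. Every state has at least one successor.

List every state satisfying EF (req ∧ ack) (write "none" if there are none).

States satisfying req ∧ ack: {Idle}.
States satisfying EF (req ∧ ack): {Idle, Release}.

{Idle, Release}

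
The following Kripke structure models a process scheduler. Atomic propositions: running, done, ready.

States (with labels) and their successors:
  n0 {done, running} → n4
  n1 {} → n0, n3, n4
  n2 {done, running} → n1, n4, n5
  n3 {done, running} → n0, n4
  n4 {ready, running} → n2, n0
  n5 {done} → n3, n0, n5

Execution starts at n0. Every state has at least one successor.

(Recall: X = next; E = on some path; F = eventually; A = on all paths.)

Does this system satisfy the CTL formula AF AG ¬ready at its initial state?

Violated

States satisfying AG ¬ready: ∅.
States satisfying AF AG ¬ready: ∅.
There is a path from n0 along which AG ¬ready never holds.
n0 ∉ Sat(AF AG ¬ready).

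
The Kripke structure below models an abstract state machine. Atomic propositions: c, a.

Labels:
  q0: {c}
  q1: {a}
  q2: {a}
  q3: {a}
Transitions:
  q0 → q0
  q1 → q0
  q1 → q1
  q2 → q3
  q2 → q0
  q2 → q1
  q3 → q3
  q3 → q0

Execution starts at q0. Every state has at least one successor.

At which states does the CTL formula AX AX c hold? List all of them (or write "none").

{q0}

States satisfying AX c: {q0}.
States satisfying AX AX c: {q0}.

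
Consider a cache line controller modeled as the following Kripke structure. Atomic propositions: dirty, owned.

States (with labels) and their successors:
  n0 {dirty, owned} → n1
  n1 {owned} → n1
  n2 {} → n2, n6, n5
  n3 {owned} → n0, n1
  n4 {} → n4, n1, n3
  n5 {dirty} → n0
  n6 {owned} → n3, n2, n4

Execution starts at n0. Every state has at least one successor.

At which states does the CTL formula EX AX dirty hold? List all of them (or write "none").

{n2}

States satisfying AX dirty: {n5}.
States satisfying EX AX dirty: {n2}.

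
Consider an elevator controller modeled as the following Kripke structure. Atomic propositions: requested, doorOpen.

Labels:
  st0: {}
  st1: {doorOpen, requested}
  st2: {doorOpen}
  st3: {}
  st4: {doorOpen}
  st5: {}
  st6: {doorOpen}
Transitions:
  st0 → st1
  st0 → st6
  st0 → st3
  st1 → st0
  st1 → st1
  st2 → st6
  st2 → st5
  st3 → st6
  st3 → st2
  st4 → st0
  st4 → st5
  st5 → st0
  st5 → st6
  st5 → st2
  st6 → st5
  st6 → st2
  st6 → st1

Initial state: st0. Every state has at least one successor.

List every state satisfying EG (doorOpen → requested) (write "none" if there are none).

States satisfying doorOpen → requested: {st0, st1, st3, st5}.
States satisfying EG (doorOpen → requested): {st0, st1, st5}.

{st0, st1, st5}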